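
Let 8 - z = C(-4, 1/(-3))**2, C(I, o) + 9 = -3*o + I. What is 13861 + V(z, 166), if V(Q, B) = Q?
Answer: 13725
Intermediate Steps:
C(I, o) = -9 + I - 3*o (C(I, o) = -9 + (-3*o + I) = -9 + (I - 3*o) = -9 + I - 3*o)
z = -136 (z = 8 - (-9 - 4 - 3/(-3))**2 = 8 - (-9 - 4 - 3*(-1/3))**2 = 8 - (-9 - 4 + 1)**2 = 8 - 1*(-12)**2 = 8 - 1*144 = 8 - 144 = -136)
13861 + V(z, 166) = 13861 - 136 = 13725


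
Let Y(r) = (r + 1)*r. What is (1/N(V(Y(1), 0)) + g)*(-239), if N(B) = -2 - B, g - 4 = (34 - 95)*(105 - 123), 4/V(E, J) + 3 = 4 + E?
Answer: -2633063/10 ≈ -2.6331e+5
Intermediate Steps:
Y(r) = r*(1 + r) (Y(r) = (1 + r)*r = r*(1 + r))
V(E, J) = 4/(1 + E) (V(E, J) = 4/(-3 + (4 + E)) = 4/(1 + E))
g = 1102 (g = 4 + (34 - 95)*(105 - 123) = 4 - 61*(-18) = 4 + 1098 = 1102)
(1/N(V(Y(1), 0)) + g)*(-239) = (1/(-2 - 4/(1 + 1*(1 + 1))) + 1102)*(-239) = (1/(-2 - 4/(1 + 1*2)) + 1102)*(-239) = (1/(-2 - 4/(1 + 2)) + 1102)*(-239) = (1/(-2 - 4/3) + 1102)*(-239) = (1/(-10/3) + 1102)*(-239) = (-3/10 + 1102)*(-239) = (11017/10)*(-239) = -2633063/10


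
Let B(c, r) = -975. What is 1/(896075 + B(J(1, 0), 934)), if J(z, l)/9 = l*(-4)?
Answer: 1/895100 ≈ 1.1172e-6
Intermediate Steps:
J(z, l) = -36*l (J(z, l) = 9*(l*(-4)) = 9*(-4*l) = -36*l)
1/(896075 + B(J(1, 0), 934)) = 1/(896075 - 975) = 1/895100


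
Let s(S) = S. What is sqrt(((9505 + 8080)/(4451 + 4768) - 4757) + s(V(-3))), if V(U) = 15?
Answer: I*sqrt(402860278947)/9219 ≈ 68.848*I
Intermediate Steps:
sqrt(((9505 + 8080)/(4451 + 4768) - 4757) + s(V(-3))) = sqrt(((9505 + 8080)/(4451 + 4768) - 4757) + 15) = sqrt((17585/9219 - 4757) + 15) = sqrt(-43837198/9219 + 15) = sqrt(-43698913/9219) = I*sqrt(402860278947)/9219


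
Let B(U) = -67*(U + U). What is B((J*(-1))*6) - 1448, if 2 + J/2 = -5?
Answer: -12704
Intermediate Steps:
J = -14 (J = -4 + 2*(-5) = -4 - 10 = -14)
B(U) = -134*U
B((J*(-1))*6) - 1448 = -134*(-14*(-1))*6 - 1448 = -1876*6 - 1448 = -134*84 - 1448 = -11256 - 1448 = -12704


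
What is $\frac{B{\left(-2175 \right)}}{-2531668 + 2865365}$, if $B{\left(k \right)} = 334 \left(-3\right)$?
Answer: $- \frac{1002}{333697} \approx -0.0030027$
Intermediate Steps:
$B{\left(k \right)} = -1002$
$\frac{B{\left(-2175 \right)}}{-2531668 + 2865365} = - \frac{1002}{-2531668 + 2865365} = - \frac{1002}{333697}$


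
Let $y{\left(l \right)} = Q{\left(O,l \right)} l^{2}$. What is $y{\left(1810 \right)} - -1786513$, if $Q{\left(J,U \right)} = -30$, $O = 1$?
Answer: $-96496487$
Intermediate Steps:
$y{\left(l \right)} = - 30 l^{2}$
$y{\left(1810 \right)} - -1786513 = - 30 \cdot 1810^{2} - -1786513 = \left(-30\right) 3276100 + 1786513 = -98283000 + 1786513 = -96496487$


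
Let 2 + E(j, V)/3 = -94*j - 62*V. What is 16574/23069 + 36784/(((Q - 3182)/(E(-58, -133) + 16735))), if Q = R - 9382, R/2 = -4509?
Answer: -2230295952770/22630689 ≈ -98552.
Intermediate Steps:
R = -9018 (R = 2*(-4509) = -9018)
Q = -18400 (Q = -9018 - 9382 = -18400)
E(j, V) = -6 - 282*j - 186*V (E(j, V) = -6 + 3*(-94*j - 62*V) = -6 + (-282*j - 186*V) = -6 - 282*j - 186*V)
16574/23069 + 36784/(((Q - 3182)/(E(-58, -133) + 16735))) = 16574/23069 + 36784/(((-18400 - 3182)/((-6 - 282*(-58) - 186*(-133)) + 16735))) = 16574*(1/23069) + 36784/((-21582/((-6 + 16356 + 24738) + 16735))) = 16574/23069 + 36784/((-21582/(41088 + 16735))) = 16574/23069 + 36784/((-21582/57823)) = 16574/23069 + 36784/((-21582*1/57823)) = 16574/23069 + 36784/(-21582/57823) = 16574/23069 + 36784*(-57823/21582) = 16574/23069 - 96680056/981 = -2230295952770/22630689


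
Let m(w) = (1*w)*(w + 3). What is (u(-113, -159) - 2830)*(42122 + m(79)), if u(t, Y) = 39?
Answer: -135642600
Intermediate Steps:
m(w) = w*(3 + w)
(u(-113, -159) - 2830)*(42122 + m(79)) = (39 - 2830)*(42122 + 79*(3 + 79)) = -2791*(42122 + 79*82) = -2791*(42122 + 6478) = -2791*48600 = -135642600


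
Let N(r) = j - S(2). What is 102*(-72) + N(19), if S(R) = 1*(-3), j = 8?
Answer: -7333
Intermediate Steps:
S(R) = -3
N(r) = 11 (N(r) = 8 - 1*(-3) = 8 + 3 = 11)
102*(-72) + N(19) = 102*(-72) + 11 = -7344 + 11 = -7333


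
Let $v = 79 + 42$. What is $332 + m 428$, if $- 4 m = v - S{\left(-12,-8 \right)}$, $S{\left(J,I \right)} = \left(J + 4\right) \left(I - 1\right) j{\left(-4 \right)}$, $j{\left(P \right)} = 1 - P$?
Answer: $25905$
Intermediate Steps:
$S{\left(J,I \right)} = 5 \left(-1 + I\right) \left(4 + J\right)$ ($S{\left(J,I \right)} = \left(J + 4\right) \left(I - 1\right) \left(1 - -4\right) = \left(4 + J\right) \left(-1 + I\right) \left(1 + 4\right) = \left(-1 + I\right) \left(4 + J\right) 5 = 5 \left(-1 + I\right) \left(4 + J\right)$)
$v = 121$
$m = \frac{239}{4}$ ($m = - \frac{121 - \left(-20 - -60 + 20 \left(-8\right) + 5 \left(-8\right) \left(-12\right)\right)}{4} = - \frac{121 - \left(-20 + 60 - 160 + 480\right)}{4} = - \frac{121 - 360}{4} = \left(- \frac{1}{4}\right) \left(-239\right) = \frac{239}{4} \approx 59.75$)
$332 + m 428 = 332 + \frac{239}{4} \cdot 428 = 332 + 25573 = 25905$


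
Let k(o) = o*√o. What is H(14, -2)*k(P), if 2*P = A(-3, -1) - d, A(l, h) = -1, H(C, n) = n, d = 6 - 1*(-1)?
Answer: 16*I ≈ 16.0*I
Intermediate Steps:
d = 7 (d = 6 + 1 = 7)
P = -4 (P = (-1 - 1*7)/2 = (-1 - 7)/2 = (½)*(-8) = -4)
k(o) = o^(3/2)
H(14, -2)*k(P) = -(-16)*I = 16*I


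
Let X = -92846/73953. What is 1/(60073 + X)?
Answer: 73953/4442485723 ≈ 1.6647e-5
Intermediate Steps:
X = -92846/73953 (X = -92846*1/73953 = -92846/73953 ≈ -1.2555)
1/(60073 + X) = 1/(60073 - 92846/73953) = 1/(4442485723/73953) = 73953/4442485723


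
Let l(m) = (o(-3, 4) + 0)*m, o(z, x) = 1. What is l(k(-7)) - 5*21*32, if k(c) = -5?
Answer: -3365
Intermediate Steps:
l(m) = m (l(m) = (1 + 0)*m = 1*m = m)
l(k(-7)) - 5*21*32 = -5 - 5*21*32 = -5 - 105*32 = -5 - 1*3360 = -5 - 3360 = -3365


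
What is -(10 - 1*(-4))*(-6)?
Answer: 84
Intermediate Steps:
-(10 - 1*(-4))*(-6) = -(10 + 4)*(-6) = -1*14*(-6) = -14*(-6) = 84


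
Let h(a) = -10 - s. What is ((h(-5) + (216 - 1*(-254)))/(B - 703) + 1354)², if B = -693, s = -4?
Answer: 223190104900/121801 ≈ 1.8324e+6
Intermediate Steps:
h(a) = -6 (h(a) = -10 - 1*(-4) = -10 + 4 = -6)
((h(-5) + (216 - 1*(-254)))/(B - 703) + 1354)² = ((-6 + (216 - 1*(-254)))/(-693 - 703) + 1354)² = ((-6 + (216 + 254))/(-1396) + 1354)² = ((-6 + 470)*(-1/1396) + 1354)² = (464*(-1/1396) + 1354)² = (-116/349 + 1354)² = (472430/349)² = 223190104900/121801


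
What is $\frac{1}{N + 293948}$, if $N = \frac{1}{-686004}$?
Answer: $\frac{686004}{201649503791} \approx 3.402 \cdot 10^{-6}$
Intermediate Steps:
$N = - \frac{1}{686004} \approx -1.4577 \cdot 10^{-6}$
$\frac{1}{N + 293948} = \frac{1}{- \frac{1}{686004} + 293948} = \frac{1}{\frac{201649503791}{686004}} = \frac{686004}{201649503791}$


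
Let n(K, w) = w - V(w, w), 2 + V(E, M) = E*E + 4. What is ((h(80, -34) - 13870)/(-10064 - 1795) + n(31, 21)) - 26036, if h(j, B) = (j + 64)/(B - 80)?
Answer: -5961279464/225321 ≈ -26457.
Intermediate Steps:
V(E, M) = 2 + E² (V(E, M) = -2 + (E*E + 4) = -2 + (E² + 4) = -2 + (4 + E²) = 2 + E²)
h(j, B) = (64 + j)/(-80 + B)
n(K, w) = -2 + w - w² (n(K, w) = w - (2 + w²) = w + (-2 - w²) = -2 + w - w²)
((h(80, -34) - 13870)/(-10064 - 1795) + n(31, 21)) - 26036 = (((64 + 80)/(-80 - 34) - 13870)/(-10064 - 1795) + (-2 + 21 - 1*21²)) - 26036 = ((144/(-114) - 13870)/(-11859) + (-2 + 21 - 1*441)) - 26036 = ((-1/114*144 - 13870)*(-1/11859) + (-2 + 21 - 441)) - 26036 = ((-24/19 - 13870)*(-1/11859) - 422) - 26036 = (-263554/19*(-1/11859) - 422) - 26036 = (263554/225321 - 422) - 26036 = -94821908/225321 - 26036 = -5961279464/225321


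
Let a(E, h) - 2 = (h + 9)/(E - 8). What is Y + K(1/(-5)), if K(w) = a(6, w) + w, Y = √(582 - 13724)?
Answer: -13/5 + I*√13142 ≈ -2.6 + 114.64*I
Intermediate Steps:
a(E, h) = 2 + (9 + h)/(-8 + E) (a(E, h) = 2 + (h + 9)/(E - 8) = 2 + (9 + h)/(-8 + E))
Y = I*√13142 (Y = √(-13142) = I*√13142 ≈ 114.64*I)
K(w) = -5/2 + w/2 (K(w) = (-7 + w + 2*6)/(-8 + 6) + w = (-7 + w + 12)/(-2) + w = -(5 + w)/2 + w = (-5/2 - w/2) + w = -5/2 + w/2)
Y + K(1/(-5)) = I*√13142 + (-5/2 + (½)/(-5)) = I*√13142 + (-5/2 + (½)*(-⅕)) = I*√13142 + (-5/2 - ⅒) = I*√13142 - 13/5 = -13/5 + I*√13142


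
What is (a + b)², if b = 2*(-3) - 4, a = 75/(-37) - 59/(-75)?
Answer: 972940864/7700625 ≈ 126.35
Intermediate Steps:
a = -3442/2775 (a = 75*(-1/37) - 59*(-1/75) = -75/37 + 59/75 = -3442/2775 ≈ -1.2404)
b = -10 (b = -6 - 4 = -10)
(a + b)² = (-3442/2775 - 10)² = (-31192/2775)² = 972940864/7700625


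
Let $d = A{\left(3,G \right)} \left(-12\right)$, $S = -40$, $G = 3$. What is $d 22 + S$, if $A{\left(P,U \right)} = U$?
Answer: $-832$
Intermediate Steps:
$d = -36$ ($d = 3 \left(-12\right) = -36$)
$d 22 + S = \left(-36\right) 22 - 40 = -792 - 40 = -832$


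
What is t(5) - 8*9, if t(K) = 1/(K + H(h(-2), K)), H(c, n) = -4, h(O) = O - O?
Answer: -71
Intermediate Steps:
h(O) = 0
t(K) = 1/(-4 + K) (t(K) = 1/(K - 4) = 1/(-4 + K))
t(5) - 8*9 = 1/(-4 + 5) - 8*9 = 1/1 - 72 = 1 - 72 = -71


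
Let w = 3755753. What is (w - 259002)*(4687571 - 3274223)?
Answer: 4942126032348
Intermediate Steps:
(w - 259002)*(4687571 - 3274223) = (3755753 - 259002)*(4687571 - 3274223) = 3496751*1413348 = 4942126032348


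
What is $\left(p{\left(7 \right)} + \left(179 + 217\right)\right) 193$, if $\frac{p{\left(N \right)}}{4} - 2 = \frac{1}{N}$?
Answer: $\frac{546576}{7} \approx 78082.0$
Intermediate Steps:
$p{\left(N \right)} = 8 + \frac{4}{N}$
$\left(p{\left(7 \right)} + \left(179 + 217\right)\right) 193 = \left(\left(8 + \frac{4}{7}\right) + \left(179 + 217\right)\right) 193 = \left(\left(8 + 4 \cdot \frac{1}{7}\right) + 396\right) 193 = \left(\left(8 + \frac{4}{7}\right) + 396\right) 193 = \left(\frac{60}{7} + 396\right) 193 = \frac{2832}{7} \cdot 193 = \frac{546576}{7}$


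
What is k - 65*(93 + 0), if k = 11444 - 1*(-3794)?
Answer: 9193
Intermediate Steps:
k = 15238 (k = 11444 + 3794 = 15238)
k - 65*(93 + 0) = 15238 - 65*(93 + 0) = 15238 - 65*93 = 15238 - 6045 = 9193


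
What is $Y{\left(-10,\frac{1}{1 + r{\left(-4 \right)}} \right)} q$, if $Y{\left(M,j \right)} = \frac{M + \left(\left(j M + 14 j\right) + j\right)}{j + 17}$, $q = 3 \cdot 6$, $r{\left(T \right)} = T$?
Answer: $- \frac{63}{5} \approx -12.6$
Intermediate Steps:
$q = 18$
$Y{\left(M,j \right)} = \frac{M + 15 j + M j}{17 + j}$ ($Y{\left(M,j \right)} = \frac{M + \left(\left(M j + 14 j\right) + j\right)}{17 + j} = \frac{M + \left(\left(14 j + M j\right) + j\right)}{17 + j} = \frac{M + \left(15 j + M j\right)}{17 + j} = \frac{M + 15 j + M j}{17 + j}$)
$Y{\left(-10,\frac{1}{1 + r{\left(-4 \right)}} \right)} q = \frac{-10 + \frac{15}{1 - 4} - \frac{10}{1 - 4}}{17 + \frac{1}{1 - 4}} \cdot 18 = \frac{-10 + \frac{15}{-3} - \frac{10}{-3}}{17 + \frac{1}{-3}} \cdot 18 = \frac{-10 + 15 \left(- \frac{1}{3}\right) - - \frac{10}{3}}{17 - \frac{1}{3}} \cdot 18 = \frac{-10 - 5 + \frac{10}{3}}{\frac{50}{3}} \cdot 18 = \frac{3}{50} \left(- \frac{35}{3}\right) 18 = \left(- \frac{7}{10}\right) 18 = - \frac{63}{5}$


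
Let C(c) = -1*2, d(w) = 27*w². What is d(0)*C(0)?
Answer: 0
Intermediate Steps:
C(c) = -2
d(0)*C(0) = (27*0²)*(-2) = (27*0)*(-2) = 0*(-2) = 0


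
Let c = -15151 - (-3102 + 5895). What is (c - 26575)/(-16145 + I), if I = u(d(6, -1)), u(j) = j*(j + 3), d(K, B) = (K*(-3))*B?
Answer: 44519/15767 ≈ 2.8236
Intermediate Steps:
d(K, B) = -3*B*K (d(K, B) = (-3*K)*B = -3*B*K)
c = -17944 (c = -15151 - 1*2793 = -15151 - 2793 = -17944)
u(j) = j*(3 + j)
I = 378 (I = (-3*(-1)*6)*(3 - 3*(-1)*6) = 18*(3 + 18) = 18*21 = 378)
(c - 26575)/(-16145 + I) = (-17944 - 26575)/(-16145 + 378) = -44519/(-15767) = -44519*(-1/15767) = 44519/15767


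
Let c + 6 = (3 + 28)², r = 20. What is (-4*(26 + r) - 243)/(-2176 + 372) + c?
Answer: 1723247/1804 ≈ 955.24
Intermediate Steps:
c = 955 (c = -6 + (3 + 28)² = -6 + 31² = -6 + 961 = 955)
(-4*(26 + r) - 243)/(-2176 + 372) + c = (-4*(26 + 20) - 243)/(-2176 + 372) + 955 = (-4*46 - 243)/(-1804) + 955 = (-184 - 243)*(-1/1804) + 955 = -427*(-1/1804) + 955 = 427/1804 + 955 = 1723247/1804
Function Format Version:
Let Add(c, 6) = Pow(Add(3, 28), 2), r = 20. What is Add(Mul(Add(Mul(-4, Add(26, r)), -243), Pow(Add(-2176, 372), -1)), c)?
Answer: Rational(1723247, 1804) ≈ 955.24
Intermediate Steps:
c = 955 (c = Add(-6, Pow(Add(3, 28), 2)) = Add(-6, Pow(31, 2)) = Add(-6, 961) = 955)
Add(Mul(Add(Mul(-4, Add(26, r)), -243), Pow(Add(-2176, 372), -1)), c) = Add(Mul(Add(Mul(-4, Add(26, 20)), -243), Pow(Add(-2176, 372), -1)), 955) = Add(Mul(Add(Mul(-4, 46), -243), Pow(-1804, -1)), 955) = Add(Mul(Add(-184, -243), Rational(-1, 1804)), 955) = Add(Mul(-427, Rational(-1, 1804)), 955) = Add(Rational(427, 1804), 955) = Rational(1723247, 1804)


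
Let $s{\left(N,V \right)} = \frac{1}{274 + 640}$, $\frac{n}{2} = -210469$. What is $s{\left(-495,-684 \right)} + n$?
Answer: $- \frac{384737331}{914} \approx -4.2094 \cdot 10^{5}$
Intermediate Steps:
$n = -420938$ ($n = 2 \left(-210469\right) = -420938$)
$s{\left(N,V \right)} = \frac{1}{914}$
$s{\left(-495,-684 \right)} + n = \frac{1}{914} - 420938 = - \frac{384737331}{914}$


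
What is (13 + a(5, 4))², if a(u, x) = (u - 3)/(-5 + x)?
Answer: 121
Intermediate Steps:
a(u, x) = (-3 + u)/(-5 + x)
(13 + a(5, 4))² = (13 + (-3 + 5)/(-5 + 4))² = (13 + 2/(-1))² = (13 - 1*2)² = (13 - 2)² = 11² = 121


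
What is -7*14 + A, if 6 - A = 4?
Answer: -96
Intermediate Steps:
A = 2 (A = 6 - 1*4 = 6 - 4 = 2)
-7*14 + A = -7*14 + 2 = -98 + 2 = -96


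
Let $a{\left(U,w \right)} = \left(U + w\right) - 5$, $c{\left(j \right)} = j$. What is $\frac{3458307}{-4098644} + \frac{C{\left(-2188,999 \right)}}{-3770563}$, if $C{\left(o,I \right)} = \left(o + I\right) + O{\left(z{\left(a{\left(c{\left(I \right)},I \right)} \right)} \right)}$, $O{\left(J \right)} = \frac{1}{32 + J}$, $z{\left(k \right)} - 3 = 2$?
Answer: $- \frac{482290975876269}{571805230413164} \approx -0.84345$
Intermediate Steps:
$a{\left(U,w \right)} = -5 + U + w$
$z{\left(k \right)} = 5$ ($z{\left(k \right)} = 3 + 2 = 5$)
$C{\left(o,I \right)} = \frac{1}{37} + I + o$ ($C{\left(o,I \right)} = \left(o + I\right) + \frac{1}{32 + 5} = \left(I + o\right) + \frac{1}{37} = \frac{1}{37} + I + o$)
$\frac{3458307}{-4098644} + \frac{C{\left(-2188,999 \right)}}{-3770563} = \frac{3458307}{-4098644} + \frac{\frac{1}{37} + 999 - 2188}{-3770563} = 3458307 \left(- \frac{1}{4098644}\right) - - \frac{43992}{139510831} = - \frac{3458307}{4098644} + \frac{43992}{139510831} = - \frac{482290975876269}{571805230413164}$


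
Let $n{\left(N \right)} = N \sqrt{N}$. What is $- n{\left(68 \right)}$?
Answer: $- 136 \sqrt{17} \approx -560.74$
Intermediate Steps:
$n{\left(N \right)} = N^{\frac{3}{2}}$
$- n{\left(68 \right)} = - 68^{\frac{3}{2}} = - 136 \sqrt{17}$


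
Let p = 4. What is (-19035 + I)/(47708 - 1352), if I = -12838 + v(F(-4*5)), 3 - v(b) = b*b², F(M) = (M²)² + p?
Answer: -682717867951989/7726 ≈ -8.8366e+10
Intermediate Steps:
F(M) = 4 + M⁴ (F(M) = (M²)² + 4 = M⁴ + 4 = 4 + M⁴)
v(b) = 3 - b³ (v(b) = 3 - b*b² = 3 - b³)
I = -4096307207692899 (I = -12838 + (3 - (4 + (-4*5)⁴)³) = -12838 + (3 - (4 + (-20)⁴)³) = -12838 + (3 - (4 + 160000)³) = -12838 + (3 - 1*160004³) = -12838 + (3 - 1*4096307207680064) = -12838 + (3 - 4096307207680064) = -12838 - 4096307207680061 = -4096307207692899)
(-19035 + I)/(47708 - 1352) = (-19035 - 4096307207692899)/(47708 - 1352) = -4096307207711934/46356 = -4096307207711934*1/46356 = -682717867951989/7726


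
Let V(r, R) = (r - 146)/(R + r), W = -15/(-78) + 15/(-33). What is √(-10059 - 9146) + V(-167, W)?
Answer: 89518/47837 + I*√19205 ≈ 1.8713 + 138.58*I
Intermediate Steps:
W = -75/286 (W = -15*(-1/78) + 15*(-1/33) = 5/26 - 5/11 = -75/286 ≈ -0.26224)
V(r, R) = (-146 + r)/(R + r)
√(-10059 - 9146) + V(-167, W) = √(-10059 - 9146) + (-146 - 167)/(-75/286 - 167) = √(-19205) - 313/(-47837/286) = I*√19205 - 286/47837*(-313) = I*√19205 + 89518/47837 = 89518/47837 + I*√19205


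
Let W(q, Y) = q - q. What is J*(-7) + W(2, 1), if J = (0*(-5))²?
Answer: 0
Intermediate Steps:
W(q, Y) = 0
J = 0 (J = 0² = 0)
J*(-7) + W(2, 1) = 0*(-7) + 0 = 0 + 0 = 0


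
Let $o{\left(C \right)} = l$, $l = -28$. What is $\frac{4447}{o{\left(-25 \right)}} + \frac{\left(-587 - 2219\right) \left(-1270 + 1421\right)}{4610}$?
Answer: $- \frac{16182219}{64540} \approx -250.73$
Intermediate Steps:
$o{\left(C \right)} = -28$
$\frac{4447}{o{\left(-25 \right)}} + \frac{\left(-587 - 2219\right) \left(-1270 + 1421\right)}{4610} = \frac{4447}{-28} + \frac{\left(-587 - 2219\right) \left(-1270 + 1421\right)}{4610} = 4447 \left(- \frac{1}{28}\right) + \left(-2806\right) 151 \cdot \frac{1}{4610} = - \frac{4447}{28} - \frac{211853}{2305} = - \frac{16182219}{64540}$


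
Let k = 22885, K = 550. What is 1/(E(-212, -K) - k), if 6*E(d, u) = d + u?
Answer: -1/23012 ≈ -4.3456e-5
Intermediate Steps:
E(d, u) = d/6 + u/6 (E(d, u) = (d + u)/6 = d/6 + u/6)
1/(E(-212, -K) - k) = 1/(((⅙)*(-212) + (-1*550)/6) - 1*22885) = 1/((-106/3 + (⅙)*(-550)) - 22885) = 1/((-106/3 - 275/3) - 22885) = 1/(-127 - 22885) = 1/(-23012) = -1/23012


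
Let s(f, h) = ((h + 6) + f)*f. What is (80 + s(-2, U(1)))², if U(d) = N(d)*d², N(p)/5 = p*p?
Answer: 3844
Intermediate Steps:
N(p) = 5*p² (N(p) = 5*(p*p) = 5*p²)
U(d) = 5*d⁴ (U(d) = (5*d²)*d² = 5*d⁴)
s(f, h) = f*(6 + f + h) (s(f, h) = ((6 + h) + f)*f = (6 + f + h)*f = f*(6 + f + h))
(80 + s(-2, U(1)))² = (80 - 2*(6 - 2 + 5*1⁴))² = (80 - 2*(6 - 2 + 5*1))² = (80 - 2*(6 - 2 + 5))² = (80 - 2*9)² = (80 - 18)² = 62² = 3844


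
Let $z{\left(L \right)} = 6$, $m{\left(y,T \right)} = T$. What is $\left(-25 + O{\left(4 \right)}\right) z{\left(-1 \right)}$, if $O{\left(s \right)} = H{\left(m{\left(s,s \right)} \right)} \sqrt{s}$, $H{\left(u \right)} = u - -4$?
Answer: $-54$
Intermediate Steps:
$H{\left(u \right)} = 4 + u$ ($H{\left(u \right)} = u + 4 = 4 + u$)
$O{\left(s \right)} = \sqrt{s} \left(4 + s\right)$ ($O{\left(s \right)} = \left(4 + s\right) \sqrt{s} = \sqrt{s} \left(4 + s\right)$)
$\left(-25 + O{\left(4 \right)}\right) z{\left(-1 \right)} = \left(-25 + \sqrt{4} \left(4 + 4\right)\right) 6 = \left(-25 + 2 \cdot 8\right) 6 = \left(-25 + 16\right) 6 = \left(-9\right) 6 = -54$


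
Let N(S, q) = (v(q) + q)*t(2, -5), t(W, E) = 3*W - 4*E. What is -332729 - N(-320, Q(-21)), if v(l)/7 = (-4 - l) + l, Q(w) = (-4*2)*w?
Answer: -336369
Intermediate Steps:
t(W, E) = -4*E + 3*W
Q(w) = -8*w
v(l) = -28 (v(l) = 7*((-4 - l) + l) = 7*(-4) = -28)
N(S, q) = -728 + 26*q (N(S, q) = (-28 + q)*(-4*(-5) + 3*2) = (-28 + q)*(20 + 6) = (-28 + q)*26 = -728 + 26*q)
-332729 - N(-320, Q(-21)) = -332729 - (-728 + 26*(-8*(-21))) = -332729 - (-728 + 26*168) = -332729 - (-728 + 4368) = -332729 - 1*3640 = -332729 - 3640 = -336369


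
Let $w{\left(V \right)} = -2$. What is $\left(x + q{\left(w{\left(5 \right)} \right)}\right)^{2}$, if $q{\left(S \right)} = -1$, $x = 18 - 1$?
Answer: $256$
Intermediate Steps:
$x = 17$ ($x = 18 - 1 = 17$)
$\left(x + q{\left(w{\left(5 \right)} \right)}\right)^{2} = \left(17 - 1\right)^{2} = 16^{2} = 256$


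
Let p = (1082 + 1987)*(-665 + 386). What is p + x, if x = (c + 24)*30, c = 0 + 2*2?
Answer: -855411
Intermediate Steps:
c = 4 (c = 0 + 4 = 4)
p = -856251 (p = 3069*(-279) = -856251)
x = 840 (x = (4 + 24)*30 = 28*30 = 840)
p + x = -856251 + 840 = -855411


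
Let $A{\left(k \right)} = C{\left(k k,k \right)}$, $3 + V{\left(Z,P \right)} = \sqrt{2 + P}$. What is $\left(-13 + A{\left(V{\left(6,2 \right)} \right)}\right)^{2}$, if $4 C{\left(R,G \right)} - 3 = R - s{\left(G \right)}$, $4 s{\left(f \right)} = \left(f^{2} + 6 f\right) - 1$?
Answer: $\frac{8649}{64} \approx 135.14$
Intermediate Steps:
$s{\left(f \right)} = - \frac{1}{4} + \frac{f^{2}}{4} + \frac{3 f}{2}$ ($s{\left(f \right)} = \frac{\left(f^{2} + 6 f\right) - 1}{4} = \frac{-1 + f^{2} + 6 f}{4} = - \frac{1}{4} + \frac{f^{2}}{4} + \frac{3 f}{2}$)
$C{\left(R,G \right)} = \frac{13}{16} - \frac{3 G}{8} - \frac{G^{2}}{16} + \frac{R}{4}$ ($C{\left(R,G \right)} = \frac{3}{4} + \frac{R - \left(- \frac{1}{4} + \frac{G^{2}}{4} + \frac{3 G}{2}\right)}{4} = \frac{3}{4} + \frac{\frac{1}{4} + R - \frac{3 G}{2} - \frac{G^{2}}{4}}{4} = \frac{3}{4} - \left(- \frac{1}{16} - \frac{R}{4} + \frac{G^{2}}{16} + \frac{3 G}{8}\right) = \frac{13}{16} - \frac{3 G}{8} - \frac{G^{2}}{16} + \frac{R}{4}$)
$V{\left(Z,P \right)} = -3 + \sqrt{2 + P}$
$A{\left(k \right)} = \frac{13}{16} - \frac{3 k}{8} + \frac{3 k^{2}}{16}$ ($A{\left(k \right)} = \frac{13}{16} - \frac{3 k}{8} - \frac{k^{2}}{16} + \frac{k k}{4} = \frac{13}{16} - \frac{3 k}{8} - \frac{k^{2}}{16} + \frac{k^{2}}{4} = \frac{13}{16} - \frac{3 k}{8} + \frac{3 k^{2}}{16}$)
$\left(-13 + A{\left(V{\left(6,2 \right)} \right)}\right)^{2} = \left(-13 + \left(\frac{13}{16} - \frac{3 \left(-3 + \sqrt{2 + 2}\right)}{8} + \frac{3 \left(-3 + \sqrt{2 + 2}\right)^{2}}{16}\right)\right)^{2} = \left(-13 + \left(\frac{13}{16} - \frac{3 \left(-3 + \sqrt{4}\right)}{8} + \frac{3 \left(-3 + \sqrt{4}\right)^{2}}{16}\right)\right)^{2} = \left(-13 + \left(\frac{13}{16} - \frac{3 \left(-3 + 2\right)}{8} + \frac{3 \left(-3 + 2\right)^{2}}{16}\right)\right)^{2} = \left(-13 + \left(\frac{13}{16} - - \frac{3}{8} + \frac{3 \left(-1\right)^{2}}{16}\right)\right)^{2} = \left(-13 + \left(\frac{13}{16} + \frac{3}{8} + \frac{3}{16} \cdot 1\right)\right)^{2} = \left(-13 + \left(\frac{13}{16} + \frac{3}{8} + \frac{3}{16}\right)\right)^{2} = \left(-13 + \frac{11}{8}\right)^{2} = \left(- \frac{93}{8}\right)^{2} = \frac{8649}{64}$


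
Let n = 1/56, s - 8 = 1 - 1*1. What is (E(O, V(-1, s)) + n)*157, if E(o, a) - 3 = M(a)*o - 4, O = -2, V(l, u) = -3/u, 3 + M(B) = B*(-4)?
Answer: 17741/56 ≈ 316.80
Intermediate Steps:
M(B) = -3 - 4*B (M(B) = -3 + B*(-4) = -3 - 4*B)
s = 8 (s = 8 + (1 - 1*1) = 8 + (1 - 1) = 8 + 0 = 8)
n = 1/56 ≈ 0.017857
E(o, a) = -1 + o*(-3 - 4*a) (E(o, a) = 3 + ((-3 - 4*a)*o - 4) = 3 + (o*(-3 - 4*a) - 4) = 3 + (-4 + o*(-3 - 4*a)) = -1 + o*(-3 - 4*a))
(E(O, V(-1, s)) + n)*157 = ((-1 - 1*(-2)*(3 + 4*(-3/8))) + 1/56)*157 = ((-1 - 1*(-2)*(3 - 3/2)) + 1/56)*157 = ((-1 - 1*(-2)*3/2) + 1/56)*157 = ((-1 + 3) + 1/56)*157 = (2 + 1/56)*157 = (113/56)*157 = 17741/56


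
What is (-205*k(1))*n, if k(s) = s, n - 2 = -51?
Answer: 10045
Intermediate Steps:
n = -49 (n = 2 - 51 = -49)
(-205*k(1))*n = -205*1*(-49) = -205*(-49) = 10045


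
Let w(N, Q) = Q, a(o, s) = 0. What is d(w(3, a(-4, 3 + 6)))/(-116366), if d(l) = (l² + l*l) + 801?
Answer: -801/116366 ≈ -0.0068835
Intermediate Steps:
d(l) = 801 + 2*l² (d(l) = (l² + l²) + 801 = 2*l² + 801 = 801 + 2*l²)
d(w(3, a(-4, 3 + 6)))/(-116366) = (801 + 2*0²)/(-116366) = (801 + 2*0)*(-1/116366) = (801 + 0)*(-1/116366) = 801*(-1/116366) = -801/116366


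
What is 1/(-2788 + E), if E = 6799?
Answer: 1/4011 ≈ 0.00024931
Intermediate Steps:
1/(-2788 + E) = 1/(-2788 + 6799) = 1/4011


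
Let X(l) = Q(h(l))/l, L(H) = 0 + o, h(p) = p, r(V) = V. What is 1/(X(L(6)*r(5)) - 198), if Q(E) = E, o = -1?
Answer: -1/197 ≈ -0.0050761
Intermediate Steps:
L(H) = -1 (L(H) = 0 - 1 = -1)
X(l) = 1 (X(l) = l/l = 1)
1/(X(L(6)*r(5)) - 198) = 1/(1 - 198) = 1/(-197) = -1/197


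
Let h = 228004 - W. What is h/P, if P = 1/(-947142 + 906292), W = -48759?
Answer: -11305768550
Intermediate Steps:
P = -1/40850 (P = 1/(-40850) = -1/40850 ≈ -2.4480e-5)
h = 276763 (h = 228004 - 1*(-48759) = 228004 + 48759 = 276763)
h/P = 276763/(-1/40850) = 276763*(-40850) = -11305768550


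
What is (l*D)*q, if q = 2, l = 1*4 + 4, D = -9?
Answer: -144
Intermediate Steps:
l = 8 (l = 4 + 4 = 8)
(l*D)*q = (8*(-9))*2 = -72*2 = -144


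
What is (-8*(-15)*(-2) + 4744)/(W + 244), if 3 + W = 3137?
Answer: 4/3 ≈ 1.3333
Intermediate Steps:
W = 3134 (W = -3 + 3137 = 3134)
(-8*(-15)*(-2) + 4744)/(W + 244) = (-8*(-15)*(-2) + 4744)/(3134 + 244) = (120*(-2) + 4744)/3378 = (-240 + 4744)*(1/3378) = 4504*(1/3378) = 4/3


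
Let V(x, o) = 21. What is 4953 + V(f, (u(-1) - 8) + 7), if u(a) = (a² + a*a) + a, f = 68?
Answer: 4974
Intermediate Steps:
u(a) = a + 2*a² (u(a) = (a² + a²) + a = 2*a² + a = a + 2*a²)
4953 + V(f, (u(-1) - 8) + 7) = 4953 + 21 = 4974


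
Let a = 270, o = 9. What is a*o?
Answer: 2430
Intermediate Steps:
a*o = 270*9 = 2430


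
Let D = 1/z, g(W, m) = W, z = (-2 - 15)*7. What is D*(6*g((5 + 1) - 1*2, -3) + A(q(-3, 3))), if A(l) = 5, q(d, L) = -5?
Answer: -29/119 ≈ -0.24370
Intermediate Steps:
z = -119 (z = -17*7 = -119)
D = -1/119 (D = 1/(-119) = -1/119 ≈ -0.0084034)
D*(6*g((5 + 1) - 1*2, -3) + A(q(-3, 3))) = -(6*((5 + 1) - 1*2) + 5)/119 = -(6*(6 - 2) + 5)/119 = -(6*4 + 5)/119 = -(24 + 5)/119 = -1/119*29 = -29/119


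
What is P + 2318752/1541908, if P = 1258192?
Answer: 485004657272/385477 ≈ 1.2582e+6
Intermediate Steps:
P + 2318752/1541908 = 1258192 + 2318752/1541908 = 1258192 + 2318752*(1/1541908) = 1258192 + 579688/385477 = 485004657272/385477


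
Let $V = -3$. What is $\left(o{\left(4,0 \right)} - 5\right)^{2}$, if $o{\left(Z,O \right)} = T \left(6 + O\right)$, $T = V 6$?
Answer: $12769$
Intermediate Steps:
$T = -18$ ($T = \left(-3\right) 6 = -18$)
$o{\left(Z,O \right)} = -108 - 18 O$ ($o{\left(Z,O \right)} = - 18 \left(6 + O\right) = -108 - 18 O$)
$\left(o{\left(4,0 \right)} - 5\right)^{2} = \left(\left(-108 - 0\right) - 5\right)^{2} = \left(\left(-108 + 0\right) - 5\right)^{2} = \left(-108 - 5\right)^{2} = \left(-113\right)^{2} = 12769$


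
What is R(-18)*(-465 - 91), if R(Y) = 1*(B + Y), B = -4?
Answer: 12232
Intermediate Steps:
R(Y) = -4 + Y (R(Y) = 1*(-4 + Y) = -4 + Y)
R(-18)*(-465 - 91) = (-4 - 18)*(-465 - 91) = -22*(-556) = 12232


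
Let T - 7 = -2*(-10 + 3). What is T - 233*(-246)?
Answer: 57339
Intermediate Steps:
T = 21 (T = 7 - 2*(-10 + 3) = 7 - 2*(-7) = 7 + 14 = 21)
T - 233*(-246) = 21 - 233*(-246) = 21 + 57318 = 57339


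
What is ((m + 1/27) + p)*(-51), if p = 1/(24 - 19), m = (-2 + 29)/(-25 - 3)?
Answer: 46733/1260 ≈ 37.090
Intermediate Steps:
m = -27/28 (m = 27/(-28) = 27*(-1/28) = -27/28 ≈ -0.96429)
p = ⅕ (p = 1/5 = ⅕ ≈ 0.20000)
((m + 1/27) + p)*(-51) = ((-27/28 + 1/27) + ⅕)*(-51) = (-701/756 + ⅕)*(-51) = -2749/3780*(-51) = 46733/1260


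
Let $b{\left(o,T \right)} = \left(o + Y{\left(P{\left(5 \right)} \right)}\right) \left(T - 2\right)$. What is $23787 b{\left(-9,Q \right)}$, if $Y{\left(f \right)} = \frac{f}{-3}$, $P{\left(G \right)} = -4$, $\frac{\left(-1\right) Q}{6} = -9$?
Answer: $-9483084$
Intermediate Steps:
$Q = 54$ ($Q = \left(-6\right) \left(-9\right) = 54$)
$Y{\left(f \right)} = - \frac{f}{3}$ ($Y{\left(f \right)} = f \left(- \frac{1}{3}\right) = - \frac{f}{3}$)
$b{\left(o,T \right)} = \left(-2 + T\right) \left(\frac{4}{3} + o\right)$ ($b{\left(o,T \right)} = \left(o - - \frac{4}{3}\right) \left(T - 2\right) = \left(o + \frac{4}{3}\right) \left(-2 + T\right) = \left(\frac{4}{3} + o\right) \left(-2 + T\right) = \left(-2 + T\right) \left(\frac{4}{3} + o\right)$)
$23787 b{\left(-9,Q \right)} = 23787 \left(- \frac{8}{3} - -18 + \frac{4}{3} \cdot 54 + 54 \left(-9\right)\right) = 23787 \left(- \frac{8}{3} + 18 + 72 - 486\right) = 23787 \left(- \frac{1196}{3}\right) = -9483084$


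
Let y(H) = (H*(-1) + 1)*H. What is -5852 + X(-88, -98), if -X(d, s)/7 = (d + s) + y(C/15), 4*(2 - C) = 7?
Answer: -16380413/3600 ≈ -4550.1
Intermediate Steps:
C = ¼ (C = 2 - ¼*7 = 2 - 7/4 = ¼ ≈ 0.25000)
y(H) = H*(1 - H) (y(H) = (-H + 1)*H = (1 - H)*H = H*(1 - H))
X(d, s) = -413/3600 - 7*d - 7*s (X(d, s) = -7*((d + s) + ((¼)/15)*(1 - 1/(4*15))) = -7*((d + s) + ((¼)*(1/15))*(1 - 1/(4*15))) = -7*((d + s) + (1 - 1*1/60)/60) = -7*((d + s) + (1 - 1/60)/60) = -7*((d + s) + (1/60)*(59/60)) = -7*((d + s) + 59/3600) = -7*(59/3600 + d + s) = -413/3600 - 7*d - 7*s)
-5852 + X(-88, -98) = -5852 + (-413/3600 - 7*(-88) - 7*(-98)) = -5852 + (-413/3600 + 616 + 686) = -5852 + 4686787/3600 = -16380413/3600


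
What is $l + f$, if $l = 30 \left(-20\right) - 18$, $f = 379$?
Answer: $-239$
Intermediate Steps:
$l = -618$ ($l = -600 - 18 = -618$)
$l + f = -618 + 379 = -239$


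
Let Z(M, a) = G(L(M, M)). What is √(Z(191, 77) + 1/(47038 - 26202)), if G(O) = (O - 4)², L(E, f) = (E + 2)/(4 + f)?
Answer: √37397899386181/2031510 ≈ 3.0103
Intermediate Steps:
L(E, f) = (2 + E)/(4 + f)
G(O) = (-4 + O)²
Z(M, a) = (-4 + (2 + M)/(4 + M))²
√(Z(191, 77) + 1/(47038 - 26202)) = √((14 + 3*191)²/(4 + 191)² + 1/(47038 - 26202)) = √((14 + 573)²/195² + 1/20836) = √((1/38025)*587² + 1/20836) = √((1/38025)*344569 + 1/20836) = √(344569/38025 + 1/20836) = √(7179477709/792288900) = √37397899386181/2031510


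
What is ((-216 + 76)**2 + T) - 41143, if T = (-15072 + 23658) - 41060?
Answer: -54017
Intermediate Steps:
T = -32474 (T = 8586 - 41060 = -32474)
((-216 + 76)**2 + T) - 41143 = ((-216 + 76)**2 - 32474) - 41143 = ((-140)**2 - 32474) - 41143 = (19600 - 32474) - 41143 = -12874 - 41143 = -54017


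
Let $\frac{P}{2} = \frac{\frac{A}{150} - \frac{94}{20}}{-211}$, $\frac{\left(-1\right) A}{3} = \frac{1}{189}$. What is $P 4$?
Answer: $\frac{177664}{996975} \approx 0.1782$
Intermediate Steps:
$A = - \frac{1}{63}$ ($A = - \frac{3}{189} = \left(-3\right) \frac{1}{189} = - \frac{1}{63} \approx -0.015873$)
$P = \frac{44416}{996975}$ ($P = 2 \frac{- \frac{1}{63 \cdot 150} - \frac{94}{20}}{-211} = 2 \left(\left(- \frac{1}{63}\right) \frac{1}{150} - \frac{47}{10}\right) \left(- \frac{1}{211}\right) = 2 \left(- \frac{1}{9450} - \frac{47}{10}\right) \left(- \frac{1}{211}\right) = 2 \left(\left(- \frac{22208}{4725}\right) \left(- \frac{1}{211}\right)\right) = 2 \cdot \frac{22208}{996975} = \frac{44416}{996975} \approx 0.044551$)
$P 4 = \frac{44416}{996975} \cdot 4 = \frac{177664}{996975}$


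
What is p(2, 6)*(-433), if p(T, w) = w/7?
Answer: -2598/7 ≈ -371.14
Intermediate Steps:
p(T, w) = w/7 (p(T, w) = w*(⅐) = w/7)
p(2, 6)*(-433) = ((⅐)*6)*(-433) = (6/7)*(-433) = -2598/7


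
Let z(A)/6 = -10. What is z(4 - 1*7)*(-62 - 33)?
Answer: 5700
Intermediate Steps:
z(A) = -60 (z(A) = 6*(-10) = -60)
z(4 - 1*7)*(-62 - 33) = -60*(-62 - 33) = -60*(-95) = 5700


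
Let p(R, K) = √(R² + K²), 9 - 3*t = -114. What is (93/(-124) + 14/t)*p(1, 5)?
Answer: -67*√26/164 ≈ -2.0831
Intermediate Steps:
t = 41 (t = 3 - ⅓*(-114) = 3 + 38 = 41)
p(R, K) = √(K² + R²)
(93/(-124) + 14/t)*p(1, 5) = (93/(-124) + 14/41)*√(5² + 1²) = (93*(-1/124) + 14*(1/41))*√(25 + 1) = (-¾ + 14/41)*√26 = -67*√26/164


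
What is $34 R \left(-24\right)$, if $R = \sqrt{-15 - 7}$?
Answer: $- 816 i \sqrt{22} \approx - 3827.4 i$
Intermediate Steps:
$R = i \sqrt{22}$ ($R = \sqrt{-22} = i \sqrt{22} \approx 4.6904 i$)
$34 R \left(-24\right) = 34 i \sqrt{22} \left(-24\right) = - 816 i \sqrt{22}$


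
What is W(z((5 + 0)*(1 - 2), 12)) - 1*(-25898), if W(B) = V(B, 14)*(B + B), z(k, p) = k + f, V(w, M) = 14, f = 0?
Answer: 25758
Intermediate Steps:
z(k, p) = k (z(k, p) = k + 0 = k)
W(B) = 28*B (W(B) = 14*(B + B) = 14*(2*B) = 28*B)
W(z((5 + 0)*(1 - 2), 12)) - 1*(-25898) = 28*((5 + 0)*(1 - 2)) - 1*(-25898) = 28*(5*(-1)) + 25898 = 28*(-5) + 25898 = -140 + 25898 = 25758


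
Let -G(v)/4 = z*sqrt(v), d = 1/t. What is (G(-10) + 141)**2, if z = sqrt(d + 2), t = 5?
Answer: 19529 - 1128*I*sqrt(22) ≈ 19529.0 - 5290.8*I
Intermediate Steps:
d = 1/5 ≈ 0.20000
z = sqrt(55)/5 (z = sqrt(1/5 + 2) = sqrt(11/5) = sqrt(55)/5 ≈ 1.4832)
G(v) = -4*sqrt(55)*sqrt(v)/5 (G(v) = -4*sqrt(55)/5*sqrt(v) = -4*sqrt(55)*sqrt(v)/5)
(G(-10) + 141)**2 = (-4*sqrt(55)*sqrt(-10)/5 + 141)**2 = (-4*sqrt(55)*I*sqrt(10)/5 + 141)**2 = (-4*I*sqrt(22) + 141)**2 = (141 - 4*I*sqrt(22))**2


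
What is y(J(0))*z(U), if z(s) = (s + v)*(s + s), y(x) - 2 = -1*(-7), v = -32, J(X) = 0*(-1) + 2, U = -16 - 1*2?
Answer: 16200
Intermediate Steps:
U = -18 (U = -16 - 2 = -18)
J(X) = 2 (J(X) = 0 + 2 = 2)
y(x) = 9 (y(x) = 2 - 1*(-7) = 2 + 7 = 9)
z(s) = 2*s*(-32 + s) (z(s) = (s - 32)*(s + s) = (-32 + s)*(2*s) = 2*s*(-32 + s))
y(J(0))*z(U) = 9*(2*(-18)*(-32 - 18)) = 9*(2*(-18)*(-50)) = 9*1800 = 16200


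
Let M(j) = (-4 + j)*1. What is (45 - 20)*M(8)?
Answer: 100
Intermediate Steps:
M(j) = -4 + j
(45 - 20)*M(8) = (45 - 20)*(-4 + 8) = 25*4 = 100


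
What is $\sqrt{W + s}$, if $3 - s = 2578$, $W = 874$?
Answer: $9 i \sqrt{21} \approx 41.243 i$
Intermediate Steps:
$s = -2575$ ($s = 3 - 2578 = -2575$)
$\sqrt{W + s} = \sqrt{874 - 2575} = \sqrt{-1701} = 9 i \sqrt{21}$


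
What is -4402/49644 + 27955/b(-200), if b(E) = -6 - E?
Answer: 173368004/1203867 ≈ 144.01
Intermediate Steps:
-4402/49644 + 27955/b(-200) = -4402/49644 + 27955/(-6 - 1*(-200)) = -4402*1/49644 + 27955/(-6 + 200) = -2201/24822 + 27955/194 = 173368004/1203867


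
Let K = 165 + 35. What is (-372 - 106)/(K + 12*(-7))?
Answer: -239/58 ≈ -4.1207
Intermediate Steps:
K = 200
(-372 - 106)/(K + 12*(-7)) = (-372 - 106)/(200 + 12*(-7)) = -478/(200 - 84) = -478/116 = -478*1/116 = -239/58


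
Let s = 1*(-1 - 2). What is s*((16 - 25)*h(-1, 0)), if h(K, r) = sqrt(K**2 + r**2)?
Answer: 27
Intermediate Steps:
s = -3 (s = 1*(-3) = -3)
s*((16 - 25)*h(-1, 0)) = -3*(16 - 25)*sqrt((-1)**2 + 0**2) = -(-27)*sqrt(1 + 0) = -(-27)*sqrt(1) = -(-27) = -3*(-9) = 27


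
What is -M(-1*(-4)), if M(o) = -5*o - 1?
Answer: 21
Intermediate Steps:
M(o) = -1 - 5*o
-M(-1*(-4)) = -(-1 - (-5)*(-4)) = -(-1 - 5*4) = -(-1 - 20) = -1*(-21) = 21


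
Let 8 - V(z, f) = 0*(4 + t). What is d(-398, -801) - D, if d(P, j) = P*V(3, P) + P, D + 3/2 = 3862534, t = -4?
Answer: -7732229/2 ≈ -3.8661e+6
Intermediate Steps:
D = 7725065/2 (D = -3/2 + 3862534 = 7725065/2 ≈ 3.8625e+6)
V(z, f) = 8 (V(z, f) = 8 - 0*(4 - 4) = 8 - 0*0 = 8 - 1*0 = 8 + 0 = 8)
d(P, j) = 9*P (d(P, j) = P*8 + P = 8*P + P = 9*P)
d(-398, -801) - D = 9*(-398) - 1*7725065/2 = -3582 - 7725065/2 = -7732229/2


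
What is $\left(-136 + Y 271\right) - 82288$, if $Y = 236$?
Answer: $-18468$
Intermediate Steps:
$\left(-136 + Y 271\right) - 82288 = \left(-136 + 236 \cdot 271\right) - 82288 = \left(-136 + 63956\right) - 82288 = 63820 - 82288 = -18468$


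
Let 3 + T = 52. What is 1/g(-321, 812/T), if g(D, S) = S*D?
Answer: -7/37236 ≈ -0.00018799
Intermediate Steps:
T = 49 (T = -3 + 52 = 49)
g(D, S) = D*S
1/g(-321, 812/T) = 1/(-260652/49) = 1/(-321*116/7) = 1/(-37236/7) = -7/37236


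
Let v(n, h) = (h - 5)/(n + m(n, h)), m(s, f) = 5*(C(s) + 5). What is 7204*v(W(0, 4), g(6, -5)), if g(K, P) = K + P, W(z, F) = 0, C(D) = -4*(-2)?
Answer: -28816/65 ≈ -443.32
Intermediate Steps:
C(D) = 8
m(s, f) = 65 (m(s, f) = 5*(8 + 5) = 5*13 = 65)
v(n, h) = (-5 + h)/(65 + n) (v(n, h) = (h - 5)/(n + 65) = (-5 + h)/(65 + n))
7204*v(W(0, 4), g(6, -5)) = 7204*((-5 + (6 - 5))/(65 + 0)) = 7204*((-5 + 1)/65) = 7204*((1/65)*(-4)) = 7204*(-4/65) = -28816/65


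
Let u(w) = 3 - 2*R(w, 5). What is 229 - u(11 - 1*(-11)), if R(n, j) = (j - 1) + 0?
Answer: 234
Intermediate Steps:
R(n, j) = -1 + j (R(n, j) = (-1 + j) + 0 = -1 + j)
u(w) = -5 (u(w) = 3 - 2*(-1 + 5) = 3 - 2*4 = 3 - 8 = -5)
229 - u(11 - 1*(-11)) = 229 - 1*(-5) = 229 + 5 = 234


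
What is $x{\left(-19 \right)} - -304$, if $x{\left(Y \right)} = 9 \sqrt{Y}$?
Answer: $304 + 9 i \sqrt{19} \approx 304.0 + 39.23 i$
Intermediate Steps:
$x{\left(-19 \right)} - -304 = 9 \sqrt{-19} - -304 = 9 i \sqrt{19} + 304 = 304 + 9 i \sqrt{19}$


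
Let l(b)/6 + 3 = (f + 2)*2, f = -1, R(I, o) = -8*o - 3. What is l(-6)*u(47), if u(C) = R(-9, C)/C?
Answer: 2274/47 ≈ 48.383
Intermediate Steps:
R(I, o) = -3 - 8*o
l(b) = -6 (l(b) = -18 + 6*((-1 + 2)*2) = -18 + 6*(1*2) = -18 + 6*2 = -18 + 12 = -6)
u(C) = (-3 - 8*C)/C
l(-6)*u(47) = -6*(-8 - 3/47) = -6*(-379/47) = 2274/47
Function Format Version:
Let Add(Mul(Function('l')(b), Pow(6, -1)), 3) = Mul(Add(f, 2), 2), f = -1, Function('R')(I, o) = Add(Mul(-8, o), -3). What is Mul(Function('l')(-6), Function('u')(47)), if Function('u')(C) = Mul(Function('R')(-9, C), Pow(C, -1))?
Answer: Rational(2274, 47) ≈ 48.383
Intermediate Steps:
Function('R')(I, o) = Add(-3, Mul(-8, o))
Function('l')(b) = -6 (Function('l')(b) = Add(-18, Mul(6, Mul(Add(-1, 2), 2))) = Add(-18, Mul(6, Mul(1, 2))) = Add(-18, Mul(6, 2)) = Add(-18, 12) = -6)
Function('u')(C) = Mul(Pow(C, -1), Add(-3, Mul(-8, C))) (Function('u')(C) = Mul(Add(-3, Mul(-8, C)), Pow(C, -1)) = Mul(Pow(C, -1), Add(-3, Mul(-8, C))))
Mul(Function('l')(-6), Function('u')(47)) = Mul(-6, Add(-8, Mul(-3, Pow(47, -1)))) = Mul(-6, Add(-8, Mul(-3, Rational(1, 47)))) = Mul(-6, Add(-8, Rational(-3, 47))) = Mul(-6, Rational(-379, 47)) = Rational(2274, 47)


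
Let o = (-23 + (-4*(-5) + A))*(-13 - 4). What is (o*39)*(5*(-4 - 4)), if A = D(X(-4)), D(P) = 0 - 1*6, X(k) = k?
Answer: -238680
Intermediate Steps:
D(P) = -6 (D(P) = 0 - 6 = -6)
A = -6
o = 153 (o = (-23 + (-4*(-5) - 6))*(-13 - 4) = (-23 + (20 - 6))*(-17) = (-23 + 14)*(-17) = -9*(-17) = 153)
(o*39)*(5*(-4 - 4)) = (153*39)*(5*(-4 - 4)) = 5967*(5*(-8)) = 5967*(-40) = -238680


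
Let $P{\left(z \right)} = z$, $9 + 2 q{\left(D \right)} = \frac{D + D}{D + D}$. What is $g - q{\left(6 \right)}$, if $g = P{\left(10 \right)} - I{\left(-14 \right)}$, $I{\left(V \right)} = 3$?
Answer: $11$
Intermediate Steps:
$q{\left(D \right)} = -4$ ($q{\left(D \right)} = - \frac{9}{2} + \frac{\left(D + D\right) \frac{1}{D + D}}{2} = - \frac{9}{2} + \frac{2 D \frac{1}{2 D}}{2} = - \frac{9}{2} + \frac{1}{2} \cdot 1 = - \frac{9}{2} + \frac{1}{2} = -4$)
$g = 7$ ($g = 10 - 3 = 7$)
$g - q{\left(6 \right)} = 7 - -4 = 7 + 4 = 11$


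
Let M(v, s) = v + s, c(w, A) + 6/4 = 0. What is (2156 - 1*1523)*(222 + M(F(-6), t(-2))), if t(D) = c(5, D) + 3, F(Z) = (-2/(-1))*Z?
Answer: 267759/2 ≈ 1.3388e+5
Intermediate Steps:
c(w, A) = -3/2 (c(w, A) = -3/2 + 0 = -3/2)
F(Z) = 2*Z (F(Z) = (-2*(-1))*Z = 2*Z)
t(D) = 3/2 (t(D) = -3/2 + 3 = 3/2)
M(v, s) = s + v
(2156 - 1*1523)*(222 + M(F(-6), t(-2))) = (2156 - 1*1523)*(222 + (3/2 + 2*(-6))) = (2156 - 1523)*(222 + (3/2 - 12)) = 633*(222 - 21/2) = 633*(423/2) = 267759/2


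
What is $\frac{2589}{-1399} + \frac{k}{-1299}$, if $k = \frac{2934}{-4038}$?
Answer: $- \frac{754229864}{407681191} \approx -1.85$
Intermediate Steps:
$k = - \frac{489}{673}$ ($k = 2934 \left(- \frac{1}{4038}\right) = - \frac{489}{673} \approx -0.7266$)
$\frac{2589}{-1399} + \frac{k}{-1299} = \frac{2589}{-1399} - \frac{489}{673 \left(-1299\right)} = 2589 \left(- \frac{1}{1399}\right) - - \frac{163}{291409} = - \frac{2589}{1399} + \frac{163}{291409} = - \frac{754229864}{407681191}$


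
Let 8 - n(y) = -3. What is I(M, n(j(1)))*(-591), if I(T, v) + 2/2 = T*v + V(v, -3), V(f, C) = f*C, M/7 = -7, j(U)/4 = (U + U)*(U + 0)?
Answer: 338643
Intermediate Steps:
j(U) = 8*U**2 (j(U) = 4*((U + U)*(U + 0)) = 4*((2*U)*U) = 4*(2*U**2) = 8*U**2)
n(y) = 11 (n(y) = 8 - 1*(-3) = 8 + 3 = 11)
M = -49 (M = 7*(-7) = -49)
V(f, C) = C*f
I(T, v) = -1 - 3*v + T*v (I(T, v) = -1 + (T*v - 3*v) = -1 + (-3*v + T*v) = -1 - 3*v + T*v)
I(M, n(j(1)))*(-591) = (-1 - 3*11 - 49*11)*(-591) = (-1 - 33 - 539)*(-591) = -573*(-591) = 338643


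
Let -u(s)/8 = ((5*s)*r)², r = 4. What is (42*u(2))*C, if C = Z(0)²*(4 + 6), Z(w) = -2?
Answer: -21504000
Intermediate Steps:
u(s) = -3200*s² (u(s) = -8*400*s² = -3200*s²)
C = 40 (C = (-2)²*(4 + 6) = 4*10 = 40)
(42*u(2))*C = (42*(-3200*2²))*40 = (42*(-3200*4))*40 = (42*(-12800))*40 = -537600*40 = -21504000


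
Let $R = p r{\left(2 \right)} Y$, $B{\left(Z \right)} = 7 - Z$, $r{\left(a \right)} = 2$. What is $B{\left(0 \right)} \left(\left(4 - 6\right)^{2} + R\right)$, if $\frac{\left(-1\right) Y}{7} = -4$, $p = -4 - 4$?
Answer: $-3108$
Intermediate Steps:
$p = -8$ ($p = -4 - 4 = -8$)
$Y = 28$ ($Y = \left(-7\right) \left(-4\right) = 28$)
$R = -448$ ($R = \left(-8\right) 2 \cdot 28 = \left(-16\right) 28 = -448$)
$B{\left(0 \right)} \left(\left(4 - 6\right)^{2} + R\right) = \left(7 - 0\right) \left(\left(4 - 6\right)^{2} - 448\right) = \left(7 + 0\right) \left(\left(-2\right)^{2} - 448\right) = 7 \left(4 - 448\right) = 7 \left(-444\right) = -3108$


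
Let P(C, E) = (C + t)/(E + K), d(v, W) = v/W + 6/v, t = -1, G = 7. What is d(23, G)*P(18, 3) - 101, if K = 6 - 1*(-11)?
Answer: -315513/3220 ≈ -97.985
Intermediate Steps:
K = 17 (K = 6 + 11 = 17)
d(v, W) = 6/v + v/W
P(C, E) = (-1 + C)/(17 + E) (P(C, E) = (C - 1)/(E + 17) = (-1 + C)/(17 + E))
d(23, G)*P(18, 3) - 101 = (6/23 + 23/7)*((-1 + 18)/(17 + 3)) - 101 = (6*(1/23) + 23*(⅐))*(17/20) - 101 = (6/23 + 23/7)*((1/20)*17) - 101 = (571/161)*(17/20) - 101 = 9707/3220 - 101 = -315513/3220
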